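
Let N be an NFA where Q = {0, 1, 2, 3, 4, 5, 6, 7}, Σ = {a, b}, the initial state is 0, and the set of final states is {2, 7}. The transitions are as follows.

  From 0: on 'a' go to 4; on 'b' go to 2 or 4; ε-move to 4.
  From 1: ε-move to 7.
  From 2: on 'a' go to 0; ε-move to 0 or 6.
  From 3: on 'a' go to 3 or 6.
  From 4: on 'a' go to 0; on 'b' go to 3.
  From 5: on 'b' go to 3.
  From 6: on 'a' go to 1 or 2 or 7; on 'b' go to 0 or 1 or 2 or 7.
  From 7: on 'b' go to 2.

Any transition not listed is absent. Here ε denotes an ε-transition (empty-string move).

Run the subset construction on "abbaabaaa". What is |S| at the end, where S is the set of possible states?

Start: ε-closure({0}) = {0, 4}.
Read 'a': {0, 4} → {0, 4}.
Read 'b': {0, 4} → {0, 2, 3, 4, 6}.
Read 'b': {0, 2, 3, 4, 6} → {0, 1, 2, 3, 4, 6, 7}.
Read 'a': {0, 1, 2, 3, 4, 6, 7} → {0, 1, 2, 3, 4, 6, 7}.
Read 'a': {0, 1, 2, 3, 4, 6, 7} → {0, 1, 2, 3, 4, 6, 7}.
Read 'b': {0, 1, 2, 3, 4, 6, 7} → {0, 1, 2, 3, 4, 6, 7}.
Read 'a': {0, 1, 2, 3, 4, 6, 7} → {0, 1, 2, 3, 4, 6, 7}.
Read 'a': {0, 1, 2, 3, 4, 6, 7} → {0, 1, 2, 3, 4, 6, 7}.
Read 'a': {0, 1, 2, 3, 4, 6, 7} → {0, 1, 2, 3, 4, 6, 7}.
That set has 7 states.

7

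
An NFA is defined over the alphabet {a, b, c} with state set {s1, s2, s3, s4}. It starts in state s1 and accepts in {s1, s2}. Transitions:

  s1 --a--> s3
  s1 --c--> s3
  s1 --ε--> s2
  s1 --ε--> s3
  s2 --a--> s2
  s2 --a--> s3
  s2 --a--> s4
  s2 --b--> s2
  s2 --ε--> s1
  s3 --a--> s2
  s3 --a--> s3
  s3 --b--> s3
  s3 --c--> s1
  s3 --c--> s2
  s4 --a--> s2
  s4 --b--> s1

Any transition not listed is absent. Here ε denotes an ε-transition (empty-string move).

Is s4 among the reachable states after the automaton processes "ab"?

No

Start: ε-closure({s1}) = {s1, s2, s3}.
Read 'a': {s1, s2, s3} → {s1, s2, s3, s4}.
Read 'b': {s1, s2, s3, s4} → {s1, s2, s3}.
State s4 is not in {s1, s2, s3}.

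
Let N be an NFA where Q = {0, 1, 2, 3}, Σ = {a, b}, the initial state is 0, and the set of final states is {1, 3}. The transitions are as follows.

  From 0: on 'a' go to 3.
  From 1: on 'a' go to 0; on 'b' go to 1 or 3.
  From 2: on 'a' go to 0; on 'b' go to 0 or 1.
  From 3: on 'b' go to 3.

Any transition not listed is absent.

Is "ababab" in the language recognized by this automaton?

Start in {0}.
Read 'a': 0→{3}; now {3}.
Read 'b': 3→{3}; now {3}.
Read 'a': 3→∅; now ∅.
The set is empty and remains empty for the remaining 3 symbols.
The final set ∅ contains no accepting state.

No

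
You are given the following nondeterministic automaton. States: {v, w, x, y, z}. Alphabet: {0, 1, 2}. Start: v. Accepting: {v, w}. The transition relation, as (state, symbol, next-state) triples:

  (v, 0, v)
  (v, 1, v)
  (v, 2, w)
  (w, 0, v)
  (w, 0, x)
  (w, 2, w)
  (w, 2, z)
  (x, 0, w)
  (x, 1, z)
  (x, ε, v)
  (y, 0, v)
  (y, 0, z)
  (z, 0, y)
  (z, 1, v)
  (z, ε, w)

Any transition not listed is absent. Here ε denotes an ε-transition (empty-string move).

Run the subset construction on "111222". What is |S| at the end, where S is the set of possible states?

2

Start in {v}.
Read '1': v→{v}; now {v}.
Read '1': v→{v}; now {v}.
Read '1': v→{v}; now {v}.
Read '2': v→{w}; now {w}.
Read '2': w→{w, z}; now {w, z}.
Read '2': w→{w, z}, z→∅; now {w, z}.
That set has 2 states.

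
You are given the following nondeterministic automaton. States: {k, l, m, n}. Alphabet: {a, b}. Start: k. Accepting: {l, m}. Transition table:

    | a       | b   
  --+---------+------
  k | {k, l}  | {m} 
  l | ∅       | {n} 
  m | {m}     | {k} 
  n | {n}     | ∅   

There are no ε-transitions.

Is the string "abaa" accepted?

Start in {k}.
Read 'a': {k} → {k, l}.
Read 'b': {k, l} → {m, n}.
Read 'a': {m, n} → {m, n}.
Read 'a': {m, n} → {m, n}.
The final set {m, n} contains the accepting state m.

Yes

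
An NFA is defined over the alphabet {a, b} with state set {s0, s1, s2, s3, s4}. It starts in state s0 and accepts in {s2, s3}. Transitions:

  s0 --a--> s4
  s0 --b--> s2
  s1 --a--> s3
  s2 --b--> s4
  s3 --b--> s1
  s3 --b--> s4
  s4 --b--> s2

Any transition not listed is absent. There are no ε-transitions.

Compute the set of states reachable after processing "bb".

Start in {s0}.
Read 'b': s0→{s2}; now {s2}.
Read 'b': s2→{s4}; now {s4}.

{s4}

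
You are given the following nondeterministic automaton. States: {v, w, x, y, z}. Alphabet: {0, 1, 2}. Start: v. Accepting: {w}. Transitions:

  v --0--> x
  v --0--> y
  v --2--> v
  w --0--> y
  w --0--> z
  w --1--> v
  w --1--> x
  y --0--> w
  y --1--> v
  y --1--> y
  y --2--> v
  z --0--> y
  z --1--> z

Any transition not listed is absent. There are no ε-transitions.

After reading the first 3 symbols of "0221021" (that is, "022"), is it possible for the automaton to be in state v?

Yes

Start in {v}.
Read '0': v→{x, y}; now {x, y}.
Read '2': x→∅, y→{v}; now {v}.
Read '2': v→{v}; now {v}.
State v is in {v}.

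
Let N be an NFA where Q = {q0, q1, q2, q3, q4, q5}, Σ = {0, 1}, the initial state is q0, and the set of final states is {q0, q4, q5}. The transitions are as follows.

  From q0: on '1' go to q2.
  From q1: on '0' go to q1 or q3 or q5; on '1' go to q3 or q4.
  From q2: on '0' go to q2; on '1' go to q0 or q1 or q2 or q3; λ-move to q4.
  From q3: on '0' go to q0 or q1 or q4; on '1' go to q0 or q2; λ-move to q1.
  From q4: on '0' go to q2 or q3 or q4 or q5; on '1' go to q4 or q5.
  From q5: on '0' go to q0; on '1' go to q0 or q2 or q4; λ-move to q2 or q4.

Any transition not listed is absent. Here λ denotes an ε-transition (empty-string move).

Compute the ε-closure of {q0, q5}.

Begin with {q0, q5}.
ε-move q5 → q2; add q2.
ε-move q5 → q4; add q4.

{q0, q2, q4, q5}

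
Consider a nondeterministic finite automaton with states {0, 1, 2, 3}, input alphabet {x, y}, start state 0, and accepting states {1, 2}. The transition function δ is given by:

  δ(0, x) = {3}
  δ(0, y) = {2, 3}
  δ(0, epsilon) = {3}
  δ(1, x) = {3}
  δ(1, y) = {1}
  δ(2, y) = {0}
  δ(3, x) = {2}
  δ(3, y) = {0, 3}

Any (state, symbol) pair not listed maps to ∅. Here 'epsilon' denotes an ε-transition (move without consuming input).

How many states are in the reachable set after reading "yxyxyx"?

Start: ε-closure({0}) = {0, 3}.
Read 'y': 0→{2, 3}, 3→{0, 3}; now {0, 2, 3}.
Read 'x': 0→{3}, 2→∅, 3→{2}; now {2, 3}.
Read 'y': 2→{0}, 3→{0, 3}; now {0, 3}.
Read 'x': 0→{3}, 3→{2}; now {2, 3}.
Read 'y': 2→{0}, 3→{0, 3}; now {0, 3}.
Read 'x': 0→{3}, 3→{2}; now {2, 3}.
That set has 2 states.

2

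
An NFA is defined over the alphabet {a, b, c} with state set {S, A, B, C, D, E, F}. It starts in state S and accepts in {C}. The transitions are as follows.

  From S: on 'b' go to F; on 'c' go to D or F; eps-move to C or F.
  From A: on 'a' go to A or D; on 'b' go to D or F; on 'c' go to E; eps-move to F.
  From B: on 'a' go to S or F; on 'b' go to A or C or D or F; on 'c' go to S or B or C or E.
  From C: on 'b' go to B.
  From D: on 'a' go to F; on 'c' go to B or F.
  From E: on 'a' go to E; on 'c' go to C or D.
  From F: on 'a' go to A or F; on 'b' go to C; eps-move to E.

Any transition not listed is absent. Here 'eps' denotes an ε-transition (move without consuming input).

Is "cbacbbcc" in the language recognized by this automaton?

Yes

Start: ε-closure({S}) = {S, C, E, F}.
Read 'c': {S, C, E, F} → {C, D, E, F}.
Read 'b': {C, D, E, F} → {B, C}.
Read 'a': {B, C} → {S, C, E, F}.
Read 'c': {S, C, E, F} → {C, D, E, F}.
Read 'b': {C, D, E, F} → {B, C}.
Read 'b': {B, C} → {A, B, C, D, E, F}.
Read 'c': {A, B, C, D, E, F} → {S, B, C, D, E, F}.
Read 'c': {S, B, C, D, E, F} → {S, B, C, D, E, F}.
The final set {S, B, C, D, E, F} contains the accepting state C.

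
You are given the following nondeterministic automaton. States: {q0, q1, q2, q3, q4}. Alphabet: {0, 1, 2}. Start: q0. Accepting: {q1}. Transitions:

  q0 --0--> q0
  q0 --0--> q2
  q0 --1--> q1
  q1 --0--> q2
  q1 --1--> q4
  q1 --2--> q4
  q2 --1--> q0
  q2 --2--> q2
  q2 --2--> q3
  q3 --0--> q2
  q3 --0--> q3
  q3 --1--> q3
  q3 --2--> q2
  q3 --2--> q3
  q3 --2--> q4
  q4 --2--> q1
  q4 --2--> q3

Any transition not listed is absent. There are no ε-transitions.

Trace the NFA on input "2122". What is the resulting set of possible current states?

∅

Start in {q0}.
Read '2': q0→∅; now ∅.
The set is empty and remains empty for the remaining 3 symbols.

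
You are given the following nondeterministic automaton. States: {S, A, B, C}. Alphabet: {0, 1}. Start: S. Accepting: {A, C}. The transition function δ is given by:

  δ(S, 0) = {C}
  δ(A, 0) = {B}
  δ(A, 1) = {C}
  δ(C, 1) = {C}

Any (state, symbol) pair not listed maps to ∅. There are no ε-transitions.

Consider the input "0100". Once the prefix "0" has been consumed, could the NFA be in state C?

Yes

Start in {S}.
Read '0': {S} → {C}.
State C is in {C}.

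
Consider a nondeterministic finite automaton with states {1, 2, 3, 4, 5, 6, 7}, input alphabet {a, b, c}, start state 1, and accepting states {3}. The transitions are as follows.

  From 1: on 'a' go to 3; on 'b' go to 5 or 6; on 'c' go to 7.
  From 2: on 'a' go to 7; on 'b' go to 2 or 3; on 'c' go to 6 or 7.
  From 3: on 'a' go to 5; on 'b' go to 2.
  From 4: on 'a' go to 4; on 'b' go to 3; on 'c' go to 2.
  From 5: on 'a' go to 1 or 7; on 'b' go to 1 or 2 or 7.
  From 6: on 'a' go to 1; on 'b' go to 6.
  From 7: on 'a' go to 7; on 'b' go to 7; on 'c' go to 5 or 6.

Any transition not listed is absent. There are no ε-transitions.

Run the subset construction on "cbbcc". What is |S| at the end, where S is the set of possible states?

Start in {1}.
Read 'c': 1→{7}; now {7}.
Read 'b': 7→{7}; now {7}.
Read 'b': 7→{7}; now {7}.
Read 'c': 7→{5, 6}; now {5, 6}.
Read 'c': 5→∅, 6→∅; now ∅.
That set has 0 states.

0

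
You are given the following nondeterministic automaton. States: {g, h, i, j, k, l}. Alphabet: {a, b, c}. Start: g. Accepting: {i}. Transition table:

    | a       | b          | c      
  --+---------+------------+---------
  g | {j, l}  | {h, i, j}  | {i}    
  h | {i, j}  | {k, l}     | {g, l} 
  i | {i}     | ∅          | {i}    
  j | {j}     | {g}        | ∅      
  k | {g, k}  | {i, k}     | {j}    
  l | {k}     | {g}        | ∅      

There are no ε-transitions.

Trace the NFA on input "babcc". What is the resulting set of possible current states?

{i}

Start in {g}.
Read 'b': g→{h, i, j}; now {h, i, j}.
Read 'a': h→{i, j}, i→{i}, j→{j}; now {i, j}.
Read 'b': i→∅, j→{g}; now {g}.
Read 'c': g→{i}; now {i}.
Read 'c': i→{i}; now {i}.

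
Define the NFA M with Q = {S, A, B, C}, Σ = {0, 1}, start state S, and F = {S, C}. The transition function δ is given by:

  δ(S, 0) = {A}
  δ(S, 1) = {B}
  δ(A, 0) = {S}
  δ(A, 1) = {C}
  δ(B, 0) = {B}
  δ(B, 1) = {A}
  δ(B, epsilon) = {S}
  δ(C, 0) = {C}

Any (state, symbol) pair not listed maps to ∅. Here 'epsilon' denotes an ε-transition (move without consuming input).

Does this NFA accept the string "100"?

Start in {S}.
Read '1': S→{B}; union {B}; ε-closure = {S, B}.
Read '0': S→{A}, B→{B}; union {A, B}; ε-closure = {S, A, B}.
Read '0': S→{A}, A→{S}, B→{B}; now {S, A, B}.
The final set {S, A, B} contains the accepting state S.

Yes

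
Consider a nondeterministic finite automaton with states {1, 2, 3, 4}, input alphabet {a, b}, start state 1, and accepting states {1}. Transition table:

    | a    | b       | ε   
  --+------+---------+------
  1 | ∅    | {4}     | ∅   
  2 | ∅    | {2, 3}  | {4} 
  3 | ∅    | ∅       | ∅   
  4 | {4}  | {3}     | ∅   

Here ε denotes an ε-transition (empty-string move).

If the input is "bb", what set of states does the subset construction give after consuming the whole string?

Start in {1}.
Read 'b': 1→{4}; now {4}.
Read 'b': 4→{3}; now {3}.

{3}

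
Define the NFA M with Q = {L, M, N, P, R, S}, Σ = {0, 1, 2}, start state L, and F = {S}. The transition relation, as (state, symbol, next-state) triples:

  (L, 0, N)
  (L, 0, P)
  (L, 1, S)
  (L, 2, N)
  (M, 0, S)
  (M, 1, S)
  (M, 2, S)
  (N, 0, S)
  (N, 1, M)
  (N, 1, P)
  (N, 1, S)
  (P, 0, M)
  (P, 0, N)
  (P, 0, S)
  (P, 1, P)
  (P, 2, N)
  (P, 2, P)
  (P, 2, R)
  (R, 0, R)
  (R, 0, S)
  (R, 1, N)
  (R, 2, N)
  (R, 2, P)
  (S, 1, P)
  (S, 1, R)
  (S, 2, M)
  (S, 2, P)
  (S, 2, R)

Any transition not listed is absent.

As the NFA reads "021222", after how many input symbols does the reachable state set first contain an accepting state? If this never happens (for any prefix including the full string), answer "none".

Start in {L}.
Read '0': L→{N, P}; now {N, P}.
Read '2': N→∅, P→{N, P, R}; now {N, P, R}.
Read '1': N→{M, P, S}, P→{P}, R→{N}; now {M, N, P, S}.
None of the earlier sets intersect F, but {M, N, P, S} does.

3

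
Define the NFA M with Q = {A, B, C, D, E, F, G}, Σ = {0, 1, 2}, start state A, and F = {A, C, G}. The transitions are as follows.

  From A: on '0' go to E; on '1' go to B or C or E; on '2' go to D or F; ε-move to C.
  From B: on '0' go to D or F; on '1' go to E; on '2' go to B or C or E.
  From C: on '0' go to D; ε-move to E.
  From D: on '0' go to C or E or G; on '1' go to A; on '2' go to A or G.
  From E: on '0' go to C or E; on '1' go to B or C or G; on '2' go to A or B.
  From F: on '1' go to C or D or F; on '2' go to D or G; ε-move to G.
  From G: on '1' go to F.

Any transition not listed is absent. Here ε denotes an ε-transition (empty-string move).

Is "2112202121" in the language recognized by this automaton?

Start: ε-closure({A}) = {A, C, E}.
Read '2': A→{D, F}, C→∅, E→{A, B}; union {A, B, D, F}; ε-closure = {A, B, C, D, E, F, G}.
Read '1': A→{B, C, E}, B→{E}, C→∅, D→{A}, E→{B, C, G}, F→{C, D, F}, G→{F}; now {A, B, C, D, E, F, G}.
Read '1': A→{B, C, E}, B→{E}, C→∅, D→{A}, E→{B, C, G}, F→{C, D, F}, G→{F}; now {A, B, C, D, E, F, G}.
Read '2': A→{D, F}, B→{B, C, E}, C→∅, D→{A, G}, E→{A, B}, F→{D, G}, G→∅; now {A, B, C, D, E, F, G}.
Read '2': A→{D, F}, B→{B, C, E}, C→∅, D→{A, G}, E→{A, B}, F→{D, G}, G→∅; now {A, B, C, D, E, F, G}.
Read '0': A→{E}, B→{D, F}, C→{D}, D→{C, E, G}, E→{C, E}, F→∅, G→∅; now {C, D, E, F, G}.
Read '2': C→∅, D→{A, G}, E→{A, B}, F→{D, G}, G→∅; union {A, B, D, G}; ε-closure = {A, B, C, D, E, G}.
Read '1': A→{B, C, E}, B→{E}, C→∅, D→{A}, E→{B, C, G}, G→{F}; now {A, B, C, E, F, G}.
Read '2': A→{D, F}, B→{B, C, E}, C→∅, E→{A, B}, F→{D, G}, G→∅; now {A, B, C, D, E, F, G}.
Read '1': A→{B, C, E}, B→{E}, C→∅, D→{A}, E→{B, C, G}, F→{C, D, F}, G→{F}; now {A, B, C, D, E, F, G}.
The final set {A, B, C, D, E, F, G} contains the accepting states A, C, G.

Yes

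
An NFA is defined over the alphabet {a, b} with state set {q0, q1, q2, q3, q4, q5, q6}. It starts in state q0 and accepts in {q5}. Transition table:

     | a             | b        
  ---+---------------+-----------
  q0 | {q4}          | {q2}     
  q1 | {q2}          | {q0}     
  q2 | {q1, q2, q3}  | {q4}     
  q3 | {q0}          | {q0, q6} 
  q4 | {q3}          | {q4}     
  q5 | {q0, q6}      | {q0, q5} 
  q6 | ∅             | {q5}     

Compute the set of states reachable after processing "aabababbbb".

{q0, q2, q4, q5}

Start in {q0}.
Read 'a': q0→{q4}; now {q4}.
Read 'a': q4→{q3}; now {q3}.
Read 'b': q3→{q0, q6}; now {q0, q6}.
Read 'a': q0→{q4}, q6→∅; now {q4}.
Read 'b': q4→{q4}; now {q4}.
Read 'a': q4→{q3}; now {q3}.
Read 'b': q3→{q0, q6}; now {q0, q6}.
Read 'b': q0→{q2}, q6→{q5}; now {q2, q5}.
Read 'b': q2→{q4}, q5→{q0, q5}; now {q0, q4, q5}.
Read 'b': q0→{q2}, q4→{q4}, q5→{q0, q5}; now {q0, q2, q4, q5}.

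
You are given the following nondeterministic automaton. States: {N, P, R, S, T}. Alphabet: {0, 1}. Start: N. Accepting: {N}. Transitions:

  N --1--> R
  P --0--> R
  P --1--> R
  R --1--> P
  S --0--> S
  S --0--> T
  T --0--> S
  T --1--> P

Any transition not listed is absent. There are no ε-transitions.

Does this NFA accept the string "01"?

Start in {N}.
Read '0': N→∅; now ∅.
The set is empty and remains empty for the remaining 1 symbol.
The final set ∅ contains no accepting state.

No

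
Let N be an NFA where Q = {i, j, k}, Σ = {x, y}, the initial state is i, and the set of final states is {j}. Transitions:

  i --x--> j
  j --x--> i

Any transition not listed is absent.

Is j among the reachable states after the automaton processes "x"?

Start in {i}.
Read 'x': i→{j}; now {j}.
State j is in {j}.

Yes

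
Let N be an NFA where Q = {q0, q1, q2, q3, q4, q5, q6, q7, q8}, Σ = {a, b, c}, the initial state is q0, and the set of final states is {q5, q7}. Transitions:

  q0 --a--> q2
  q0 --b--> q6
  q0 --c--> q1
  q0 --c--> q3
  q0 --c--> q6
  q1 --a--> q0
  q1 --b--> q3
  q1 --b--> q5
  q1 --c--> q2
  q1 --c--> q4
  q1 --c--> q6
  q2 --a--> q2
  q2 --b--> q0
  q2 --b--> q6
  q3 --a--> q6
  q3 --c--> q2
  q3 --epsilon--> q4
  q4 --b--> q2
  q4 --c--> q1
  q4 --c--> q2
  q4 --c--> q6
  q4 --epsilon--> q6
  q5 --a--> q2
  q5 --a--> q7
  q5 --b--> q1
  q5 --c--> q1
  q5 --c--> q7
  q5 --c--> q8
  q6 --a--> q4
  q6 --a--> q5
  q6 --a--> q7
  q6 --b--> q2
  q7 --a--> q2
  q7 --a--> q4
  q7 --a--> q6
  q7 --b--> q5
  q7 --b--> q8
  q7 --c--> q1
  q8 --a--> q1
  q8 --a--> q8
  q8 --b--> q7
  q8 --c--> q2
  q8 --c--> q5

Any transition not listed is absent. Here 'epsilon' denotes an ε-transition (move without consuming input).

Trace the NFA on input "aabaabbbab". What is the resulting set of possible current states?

Start in {q0}.
Read 'a': q0→{q2}; now {q2}.
Read 'a': q2→{q2}; now {q2}.
Read 'b': q2→{q0, q6}; now {q0, q6}.
Read 'a': q0→{q2}, q6→{q4, q5, q7}; union {q2, q4, q5, q7}; ε-closure = {q2, q4, q5, q6, q7}.
Read 'a': q2→{q2}, q4→∅, q5→{q2, q7}, q6→{q4, q5, q7}, q7→{q2, q4, q6}; now {q2, q4, q5, q6, q7}.
Read 'b': q2→{q0, q6}, q4→{q2}, q5→{q1}, q6→{q2}, q7→{q5, q8}; now {q0, q1, q2, q5, q6, q8}.
Read 'b': q0→{q6}, q1→{q3, q5}, q2→{q0, q6}, q5→{q1}, q6→{q2}, q8→{q7}; union {q0, q1, q2, q3, q5, q6, q7}; ε-closure = {q0, q1, q2, q3, q4, q5, q6, q7}.
Read 'b': q0→{q6}, q1→{q3, q5}, q2→{q0, q6}, q3→∅, q4→{q2}, q5→{q1}, q6→{q2}, q7→{q5, q8}; union {q0, q1, q2, q3, q5, q6, q8}; ε-closure = {q0, q1, q2, q3, q4, q5, q6, q8}.
Read 'a': q0→{q2}, q1→{q0}, q2→{q2}, q3→{q6}, q4→∅, q5→{q2, q7}, q6→{q4, q5, q7}, q8→{q1, q8}; now {q0, q1, q2, q4, q5, q6, q7, q8}.
Read 'b': q0→{q6}, q1→{q3, q5}, q2→{q0, q6}, q4→{q2}, q5→{q1}, q6→{q2}, q7→{q5, q8}, q8→{q7}; union {q0, q1, q2, q3, q5, q6, q7, q8}; ε-closure = {q0, q1, q2, q3, q4, q5, q6, q7, q8}.

{q0, q1, q2, q3, q4, q5, q6, q7, q8}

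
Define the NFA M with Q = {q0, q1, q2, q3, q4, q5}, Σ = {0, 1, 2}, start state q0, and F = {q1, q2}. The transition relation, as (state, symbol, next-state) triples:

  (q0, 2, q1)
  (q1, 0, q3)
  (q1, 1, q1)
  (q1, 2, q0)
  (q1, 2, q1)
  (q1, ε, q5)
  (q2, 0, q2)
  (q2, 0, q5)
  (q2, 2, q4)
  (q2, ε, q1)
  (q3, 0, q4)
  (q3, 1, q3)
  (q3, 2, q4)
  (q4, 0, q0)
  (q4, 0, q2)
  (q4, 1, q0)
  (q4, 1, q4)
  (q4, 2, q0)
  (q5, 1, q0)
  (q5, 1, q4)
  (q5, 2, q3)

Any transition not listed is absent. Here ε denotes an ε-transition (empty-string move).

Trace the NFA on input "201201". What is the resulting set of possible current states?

{q0, q1, q4, q5}

Start in {q0}.
Read '2': q0→{q1}; union {q1}; ε-closure = {q1, q5}.
Read '0': q1→{q3}, q5→∅; now {q3}.
Read '1': q3→{q3}; now {q3}.
Read '2': q3→{q4}; now {q4}.
Read '0': q4→{q0, q2}; union {q0, q2}; ε-closure = {q0, q1, q2, q5}.
Read '1': q0→∅, q1→{q1}, q2→∅, q5→{q0, q4}; union {q0, q1, q4}; ε-closure = {q0, q1, q4, q5}.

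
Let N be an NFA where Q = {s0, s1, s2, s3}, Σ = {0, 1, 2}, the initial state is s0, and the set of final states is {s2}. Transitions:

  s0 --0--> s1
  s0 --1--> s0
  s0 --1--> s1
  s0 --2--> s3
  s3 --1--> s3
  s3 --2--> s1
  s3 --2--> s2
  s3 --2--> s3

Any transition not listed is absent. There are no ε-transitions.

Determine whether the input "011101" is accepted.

No

Start in {s0}.
Read '0': s0→{s1}; now {s1}.
Read '1': s1→∅; now ∅.
The set is empty and remains empty for the remaining 4 symbols.
The final set ∅ contains no accepting state.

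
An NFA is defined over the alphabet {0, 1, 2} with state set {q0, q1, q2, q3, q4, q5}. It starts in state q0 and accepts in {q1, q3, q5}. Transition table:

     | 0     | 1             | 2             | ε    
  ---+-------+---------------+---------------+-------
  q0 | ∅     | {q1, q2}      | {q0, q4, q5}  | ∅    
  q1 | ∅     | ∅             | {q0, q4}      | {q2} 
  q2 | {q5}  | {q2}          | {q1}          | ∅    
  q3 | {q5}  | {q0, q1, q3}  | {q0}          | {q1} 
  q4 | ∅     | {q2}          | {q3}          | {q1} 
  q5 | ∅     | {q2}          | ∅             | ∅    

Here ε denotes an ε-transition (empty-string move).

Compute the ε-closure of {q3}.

{q1, q2, q3}

Begin with {q3}.
ε-move q3 → q1; add q1.
ε-move q1 → q2; add q2.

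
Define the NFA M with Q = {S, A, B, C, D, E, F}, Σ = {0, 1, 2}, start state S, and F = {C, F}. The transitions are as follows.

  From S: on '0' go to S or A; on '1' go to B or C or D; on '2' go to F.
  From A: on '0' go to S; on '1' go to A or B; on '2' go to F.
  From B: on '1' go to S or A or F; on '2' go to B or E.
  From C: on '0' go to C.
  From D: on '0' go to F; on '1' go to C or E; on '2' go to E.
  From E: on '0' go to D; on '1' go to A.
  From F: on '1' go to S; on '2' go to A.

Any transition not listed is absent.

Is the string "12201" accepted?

Start in {S}.
Read '1': S→{B, C, D}; now {B, C, D}.
Read '2': B→{B, E}, C→∅, D→{E}; now {B, E}.
Read '2': B→{B, E}, E→∅; now {B, E}.
Read '0': B→∅, E→{D}; now {D}.
Read '1': D→{C, E}; now {C, E}.
The final set {C, E} contains the accepting state C.

Yes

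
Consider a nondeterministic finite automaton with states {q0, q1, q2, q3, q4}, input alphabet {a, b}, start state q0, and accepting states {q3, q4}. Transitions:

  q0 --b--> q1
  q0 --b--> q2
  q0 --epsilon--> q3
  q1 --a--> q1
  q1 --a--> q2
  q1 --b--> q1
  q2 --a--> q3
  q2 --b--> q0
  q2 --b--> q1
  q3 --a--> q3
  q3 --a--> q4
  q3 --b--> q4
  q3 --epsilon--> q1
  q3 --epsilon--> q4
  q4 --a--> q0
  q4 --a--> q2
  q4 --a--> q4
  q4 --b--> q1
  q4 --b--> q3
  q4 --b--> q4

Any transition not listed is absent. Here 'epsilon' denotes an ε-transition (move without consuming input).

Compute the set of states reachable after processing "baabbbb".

{q0, q1, q2, q3, q4}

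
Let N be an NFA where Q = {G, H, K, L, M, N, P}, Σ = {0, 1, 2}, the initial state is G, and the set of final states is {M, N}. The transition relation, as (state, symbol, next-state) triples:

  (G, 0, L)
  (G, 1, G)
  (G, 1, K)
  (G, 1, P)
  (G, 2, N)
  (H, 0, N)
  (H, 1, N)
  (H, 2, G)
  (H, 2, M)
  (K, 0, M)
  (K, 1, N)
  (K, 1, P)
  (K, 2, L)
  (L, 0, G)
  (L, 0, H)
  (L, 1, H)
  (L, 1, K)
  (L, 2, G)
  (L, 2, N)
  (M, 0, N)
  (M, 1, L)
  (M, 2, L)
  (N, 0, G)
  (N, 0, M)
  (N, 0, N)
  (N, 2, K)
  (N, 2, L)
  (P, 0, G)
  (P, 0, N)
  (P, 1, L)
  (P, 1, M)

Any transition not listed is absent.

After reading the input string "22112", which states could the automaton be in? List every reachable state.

{G, K, L, N}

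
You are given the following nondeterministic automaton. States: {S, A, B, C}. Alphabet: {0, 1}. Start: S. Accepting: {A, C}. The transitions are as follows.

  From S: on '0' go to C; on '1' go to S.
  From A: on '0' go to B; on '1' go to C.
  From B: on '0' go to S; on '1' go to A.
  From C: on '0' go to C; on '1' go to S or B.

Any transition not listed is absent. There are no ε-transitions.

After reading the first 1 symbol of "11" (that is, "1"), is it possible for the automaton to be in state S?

Yes

Start in {S}.
Read '1': {S} → {S}.
State S is in {S}.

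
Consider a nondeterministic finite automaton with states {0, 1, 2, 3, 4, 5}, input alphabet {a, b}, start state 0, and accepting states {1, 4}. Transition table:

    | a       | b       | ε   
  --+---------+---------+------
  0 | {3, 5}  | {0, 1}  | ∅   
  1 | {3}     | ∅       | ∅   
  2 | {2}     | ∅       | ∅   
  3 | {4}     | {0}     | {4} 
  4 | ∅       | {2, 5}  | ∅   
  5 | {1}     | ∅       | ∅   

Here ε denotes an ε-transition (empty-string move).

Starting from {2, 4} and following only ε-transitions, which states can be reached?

Begin with {2, 4}.
No ε-moves leave this set, so the closure equals the set itself.

{2, 4}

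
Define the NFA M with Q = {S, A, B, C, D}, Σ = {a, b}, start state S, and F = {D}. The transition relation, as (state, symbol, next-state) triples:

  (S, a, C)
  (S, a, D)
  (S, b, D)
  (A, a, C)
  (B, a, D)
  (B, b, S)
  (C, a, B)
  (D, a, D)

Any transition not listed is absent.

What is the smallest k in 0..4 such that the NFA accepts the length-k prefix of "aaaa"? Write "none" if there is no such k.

Start in {S}.
Read 'a': {S} → {C, D}.
None of the earlier sets intersect F, but {C, D} does.

1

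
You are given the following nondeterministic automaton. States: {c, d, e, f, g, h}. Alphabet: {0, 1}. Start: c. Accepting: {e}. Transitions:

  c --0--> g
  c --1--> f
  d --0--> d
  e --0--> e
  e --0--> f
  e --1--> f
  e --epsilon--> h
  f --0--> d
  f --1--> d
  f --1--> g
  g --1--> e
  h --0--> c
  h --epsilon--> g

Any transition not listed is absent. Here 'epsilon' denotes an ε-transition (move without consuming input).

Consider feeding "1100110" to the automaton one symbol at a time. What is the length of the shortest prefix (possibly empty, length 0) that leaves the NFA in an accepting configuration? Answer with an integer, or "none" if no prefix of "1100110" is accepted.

none

Start in {c}.
Read '1': {c} → {f}.
Read '1': {f} → {d, g}.
Read '0': {d, g} → {d}.
Read '0': {d} → {d}.
Read '1': {d} → ∅.
The set is empty and remains empty for the remaining 2 symbols.
No reachable set along the way intersects F.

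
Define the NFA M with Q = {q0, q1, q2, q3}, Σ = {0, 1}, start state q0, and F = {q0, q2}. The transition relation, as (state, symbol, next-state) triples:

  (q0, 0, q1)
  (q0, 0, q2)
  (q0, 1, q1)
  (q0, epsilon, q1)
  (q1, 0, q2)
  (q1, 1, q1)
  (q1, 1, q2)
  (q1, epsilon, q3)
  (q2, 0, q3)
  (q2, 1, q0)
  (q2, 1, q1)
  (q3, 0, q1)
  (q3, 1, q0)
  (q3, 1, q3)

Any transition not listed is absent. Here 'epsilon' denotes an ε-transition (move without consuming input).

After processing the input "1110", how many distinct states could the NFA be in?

3

Start: ε-closure({q0}) = {q0, q1, q3}.
Read '1': q0→{q1}, q1→{q1, q2}, q3→{q0, q3}; now {q0, q1, q2, q3}.
Read '1': q0→{q1}, q1→{q1, q2}, q2→{q0, q1}, q3→{q0, q3}; now {q0, q1, q2, q3}.
Read '1': q0→{q1}, q1→{q1, q2}, q2→{q0, q1}, q3→{q0, q3}; now {q0, q1, q2, q3}.
Read '0': q0→{q1, q2}, q1→{q2}, q2→{q3}, q3→{q1}; now {q1, q2, q3}.
That set has 3 states.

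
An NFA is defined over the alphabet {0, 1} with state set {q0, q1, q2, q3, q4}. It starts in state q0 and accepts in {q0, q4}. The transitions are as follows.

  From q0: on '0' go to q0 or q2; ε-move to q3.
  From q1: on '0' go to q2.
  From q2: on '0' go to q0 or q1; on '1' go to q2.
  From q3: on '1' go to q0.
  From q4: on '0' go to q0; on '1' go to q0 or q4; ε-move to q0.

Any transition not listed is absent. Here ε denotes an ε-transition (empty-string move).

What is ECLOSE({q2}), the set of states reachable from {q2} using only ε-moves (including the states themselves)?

Begin with {q2}.
No ε-moves leave this set, so the closure equals the set itself.

{q2}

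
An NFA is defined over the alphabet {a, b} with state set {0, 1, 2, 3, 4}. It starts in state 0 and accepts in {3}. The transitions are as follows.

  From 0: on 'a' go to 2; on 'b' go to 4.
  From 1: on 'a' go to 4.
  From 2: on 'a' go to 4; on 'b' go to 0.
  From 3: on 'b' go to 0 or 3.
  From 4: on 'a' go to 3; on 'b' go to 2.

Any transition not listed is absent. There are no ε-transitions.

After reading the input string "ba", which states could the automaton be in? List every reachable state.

{3}

Start in {0}.
Read 'b': 0→{4}; now {4}.
Read 'a': 4→{3}; now {3}.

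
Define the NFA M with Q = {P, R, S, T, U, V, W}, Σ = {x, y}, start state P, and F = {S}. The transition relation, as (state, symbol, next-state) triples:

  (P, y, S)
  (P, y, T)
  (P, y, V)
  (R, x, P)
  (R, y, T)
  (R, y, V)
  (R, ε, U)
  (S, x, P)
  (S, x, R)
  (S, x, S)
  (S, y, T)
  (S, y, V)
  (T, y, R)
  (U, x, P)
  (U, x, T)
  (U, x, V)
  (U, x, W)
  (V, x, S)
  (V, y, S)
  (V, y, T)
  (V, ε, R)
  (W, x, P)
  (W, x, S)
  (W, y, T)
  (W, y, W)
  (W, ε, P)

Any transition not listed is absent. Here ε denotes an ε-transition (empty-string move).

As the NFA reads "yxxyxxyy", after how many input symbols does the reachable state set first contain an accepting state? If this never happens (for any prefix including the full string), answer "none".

1

Start in {P}.
Read 'y': P→{S, T, V}; union {S, T, V}; ε-closure = {R, S, T, U, V}.
None of the earlier sets intersect F, but {R, S, T, U, V} does.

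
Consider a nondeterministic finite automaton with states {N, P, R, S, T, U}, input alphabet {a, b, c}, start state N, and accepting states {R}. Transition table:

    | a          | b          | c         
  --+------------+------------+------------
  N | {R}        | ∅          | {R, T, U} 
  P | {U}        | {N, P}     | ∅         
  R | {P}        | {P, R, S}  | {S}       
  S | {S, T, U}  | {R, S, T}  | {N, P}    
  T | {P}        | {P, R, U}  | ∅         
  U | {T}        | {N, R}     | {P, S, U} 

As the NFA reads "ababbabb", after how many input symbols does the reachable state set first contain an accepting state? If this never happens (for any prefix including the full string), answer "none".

1

Start in {N}.
Read 'a': {N} → {R}.
None of the earlier sets intersect F, but {R} does.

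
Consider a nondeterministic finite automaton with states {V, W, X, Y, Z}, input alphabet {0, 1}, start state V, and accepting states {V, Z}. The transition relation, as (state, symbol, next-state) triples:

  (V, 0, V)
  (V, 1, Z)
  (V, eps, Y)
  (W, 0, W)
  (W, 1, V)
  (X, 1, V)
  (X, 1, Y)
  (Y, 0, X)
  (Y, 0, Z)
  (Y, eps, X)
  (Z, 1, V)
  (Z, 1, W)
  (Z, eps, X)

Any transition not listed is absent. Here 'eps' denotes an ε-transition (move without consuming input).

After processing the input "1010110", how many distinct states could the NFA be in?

Start: ε-closure({V}) = {V, X, Y}.
Read '1': V→{Z}, X→{V, Y}, Y→∅; union {V, Y, Z}; ε-closure = {V, X, Y, Z}.
Read '0': V→{V}, X→∅, Y→{X, Z}, Z→∅; union {V, X, Z}; ε-closure = {V, X, Y, Z}.
Read '1': V→{Z}, X→{V, Y}, Y→∅, Z→{V, W}; union {V, W, Y, Z}; ε-closure = {V, W, X, Y, Z}.
Read '0': V→{V}, W→{W}, X→∅, Y→{X, Z}, Z→∅; union {V, W, X, Z}; ε-closure = {V, W, X, Y, Z}.
Read '1': V→{Z}, W→{V}, X→{V, Y}, Y→∅, Z→{V, W}; union {V, W, Y, Z}; ε-closure = {V, W, X, Y, Z}.
Read '1': V→{Z}, W→{V}, X→{V, Y}, Y→∅, Z→{V, W}; union {V, W, Y, Z}; ε-closure = {V, W, X, Y, Z}.
Read '0': V→{V}, W→{W}, X→∅, Y→{X, Z}, Z→∅; union {V, W, X, Z}; ε-closure = {V, W, X, Y, Z}.
That set has 5 states.

5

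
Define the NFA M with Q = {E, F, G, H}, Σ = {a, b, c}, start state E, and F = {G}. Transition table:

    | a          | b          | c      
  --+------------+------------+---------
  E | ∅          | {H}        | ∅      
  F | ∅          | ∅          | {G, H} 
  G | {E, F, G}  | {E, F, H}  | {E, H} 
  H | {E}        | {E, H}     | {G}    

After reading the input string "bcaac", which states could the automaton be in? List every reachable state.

Start in {E}.
Read 'b': E→{H}; now {H}.
Read 'c': H→{G}; now {G}.
Read 'a': G→{E, F, G}; now {E, F, G}.
Read 'a': E→∅, F→∅, G→{E, F, G}; now {E, F, G}.
Read 'c': E→∅, F→{G, H}, G→{E, H}; now {E, G, H}.

{E, G, H}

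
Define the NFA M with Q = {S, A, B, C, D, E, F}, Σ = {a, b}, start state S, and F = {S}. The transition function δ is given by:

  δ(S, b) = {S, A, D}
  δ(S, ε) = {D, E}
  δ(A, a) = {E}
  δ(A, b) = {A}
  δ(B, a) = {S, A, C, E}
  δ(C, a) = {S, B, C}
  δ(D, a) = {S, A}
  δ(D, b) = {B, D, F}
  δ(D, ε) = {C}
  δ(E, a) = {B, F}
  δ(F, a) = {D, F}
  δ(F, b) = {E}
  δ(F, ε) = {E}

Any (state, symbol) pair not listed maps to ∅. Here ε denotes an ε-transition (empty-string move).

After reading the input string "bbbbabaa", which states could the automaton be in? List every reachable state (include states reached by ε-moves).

Start: ε-closure({S}) = {S, C, D, E}.
Read 'b': {S, C, D, E} → {S, A, B, C, D, E, F}.
Read 'b': {S, A, B, C, D, E, F} → {S, A, B, C, D, E, F}.
Read 'b': {S, A, B, C, D, E, F} → {S, A, B, C, D, E, F}.
Read 'b': {S, A, B, C, D, E, F} → {S, A, B, C, D, E, F}.
Read 'a': {S, A, B, C, D, E, F} → {S, A, B, C, D, E, F}.
Read 'b': {S, A, B, C, D, E, F} → {S, A, B, C, D, E, F}.
Read 'a': {S, A, B, C, D, E, F} → {S, A, B, C, D, E, F}.
Read 'a': {S, A, B, C, D, E, F} → {S, A, B, C, D, E, F}.

{S, A, B, C, D, E, F}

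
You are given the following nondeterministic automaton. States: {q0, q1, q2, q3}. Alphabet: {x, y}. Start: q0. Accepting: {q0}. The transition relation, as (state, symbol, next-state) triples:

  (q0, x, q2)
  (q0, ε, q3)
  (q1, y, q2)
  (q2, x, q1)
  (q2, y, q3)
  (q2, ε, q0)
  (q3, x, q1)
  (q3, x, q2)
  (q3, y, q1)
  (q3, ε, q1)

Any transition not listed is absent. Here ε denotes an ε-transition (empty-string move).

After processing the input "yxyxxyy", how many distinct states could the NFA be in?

Start: ε-closure({q0}) = {q0, q1, q3}.
Read 'y': q0→∅, q1→{q2}, q3→{q1}; union {q1, q2}; ε-closure = {q0, q1, q2, q3}.
Read 'x': q0→{q2}, q1→∅, q2→{q1}, q3→{q1, q2}; union {q1, q2}; ε-closure = {q0, q1, q2, q3}.
Read 'y': q0→∅, q1→{q2}, q2→{q3}, q3→{q1}; union {q1, q2, q3}; ε-closure = {q0, q1, q2, q3}.
Read 'x': q0→{q2}, q1→∅, q2→{q1}, q3→{q1, q2}; union {q1, q2}; ε-closure = {q0, q1, q2, q3}.
Read 'x': q0→{q2}, q1→∅, q2→{q1}, q3→{q1, q2}; union {q1, q2}; ε-closure = {q0, q1, q2, q3}.
Read 'y': q0→∅, q1→{q2}, q2→{q3}, q3→{q1}; union {q1, q2, q3}; ε-closure = {q0, q1, q2, q3}.
Read 'y': q0→∅, q1→{q2}, q2→{q3}, q3→{q1}; union {q1, q2, q3}; ε-closure = {q0, q1, q2, q3}.
That set has 4 states.

4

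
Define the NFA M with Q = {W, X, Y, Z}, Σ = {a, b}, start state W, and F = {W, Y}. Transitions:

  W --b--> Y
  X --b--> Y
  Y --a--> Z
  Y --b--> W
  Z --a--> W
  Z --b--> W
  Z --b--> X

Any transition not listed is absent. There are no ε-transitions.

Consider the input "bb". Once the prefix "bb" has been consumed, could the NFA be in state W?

Yes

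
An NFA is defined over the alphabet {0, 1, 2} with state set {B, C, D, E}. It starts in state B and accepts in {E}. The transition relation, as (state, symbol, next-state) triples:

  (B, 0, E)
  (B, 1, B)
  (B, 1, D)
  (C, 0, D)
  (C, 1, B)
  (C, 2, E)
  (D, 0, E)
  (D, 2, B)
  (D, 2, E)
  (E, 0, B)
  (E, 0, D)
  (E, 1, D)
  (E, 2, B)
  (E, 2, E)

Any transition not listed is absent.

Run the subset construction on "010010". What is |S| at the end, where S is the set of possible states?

1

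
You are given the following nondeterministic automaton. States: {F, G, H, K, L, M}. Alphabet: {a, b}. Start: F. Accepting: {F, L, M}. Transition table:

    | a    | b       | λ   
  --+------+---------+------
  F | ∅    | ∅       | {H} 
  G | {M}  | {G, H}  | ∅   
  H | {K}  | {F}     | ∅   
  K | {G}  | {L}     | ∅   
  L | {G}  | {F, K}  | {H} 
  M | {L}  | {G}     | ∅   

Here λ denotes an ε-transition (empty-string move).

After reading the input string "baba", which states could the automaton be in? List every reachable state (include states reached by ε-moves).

Start: ε-closure({F}) = {F, H}.
Read 'b': F→∅, H→{F}; union {F}; ε-closure = {F, H}.
Read 'a': F→∅, H→{K}; now {K}.
Read 'b': K→{L}; union {L}; ε-closure = {H, L}.
Read 'a': H→{K}, L→{G}; now {G, K}.

{G, K}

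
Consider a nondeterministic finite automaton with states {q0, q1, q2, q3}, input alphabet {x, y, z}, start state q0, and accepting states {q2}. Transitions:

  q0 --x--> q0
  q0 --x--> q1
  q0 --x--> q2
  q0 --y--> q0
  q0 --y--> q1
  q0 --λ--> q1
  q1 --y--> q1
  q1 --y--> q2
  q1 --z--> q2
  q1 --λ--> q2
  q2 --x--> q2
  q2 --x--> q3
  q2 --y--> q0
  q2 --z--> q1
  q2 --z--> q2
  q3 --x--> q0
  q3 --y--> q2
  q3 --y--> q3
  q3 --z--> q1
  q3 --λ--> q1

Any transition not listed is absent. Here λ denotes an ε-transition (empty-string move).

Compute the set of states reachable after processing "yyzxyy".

{q0, q1, q2, q3}

Start: ε-closure({q0}) = {q0, q1, q2}.
Read 'y': q0→{q0, q1}, q1→{q1, q2}, q2→{q0}; now {q0, q1, q2}.
Read 'y': q0→{q0, q1}, q1→{q1, q2}, q2→{q0}; now {q0, q1, q2}.
Read 'z': q0→∅, q1→{q2}, q2→{q1, q2}; now {q1, q2}.
Read 'x': q1→∅, q2→{q2, q3}; union {q2, q3}; ε-closure = {q1, q2, q3}.
Read 'y': q1→{q1, q2}, q2→{q0}, q3→{q2, q3}; now {q0, q1, q2, q3}.
Read 'y': q0→{q0, q1}, q1→{q1, q2}, q2→{q0}, q3→{q2, q3}; now {q0, q1, q2, q3}.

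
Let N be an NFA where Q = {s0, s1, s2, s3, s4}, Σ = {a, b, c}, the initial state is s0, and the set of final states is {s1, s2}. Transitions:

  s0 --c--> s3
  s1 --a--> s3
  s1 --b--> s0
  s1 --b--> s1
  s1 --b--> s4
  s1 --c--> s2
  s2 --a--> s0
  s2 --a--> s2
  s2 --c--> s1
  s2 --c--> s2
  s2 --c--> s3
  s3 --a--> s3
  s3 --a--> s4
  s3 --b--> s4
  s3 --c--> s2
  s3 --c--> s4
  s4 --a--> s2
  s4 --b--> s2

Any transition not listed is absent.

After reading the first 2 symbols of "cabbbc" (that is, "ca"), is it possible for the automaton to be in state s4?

Start in {s0}.
Read 'c': {s0} → {s3}.
Read 'a': {s3} → {s3, s4}.
State s4 is in {s3, s4}.

Yes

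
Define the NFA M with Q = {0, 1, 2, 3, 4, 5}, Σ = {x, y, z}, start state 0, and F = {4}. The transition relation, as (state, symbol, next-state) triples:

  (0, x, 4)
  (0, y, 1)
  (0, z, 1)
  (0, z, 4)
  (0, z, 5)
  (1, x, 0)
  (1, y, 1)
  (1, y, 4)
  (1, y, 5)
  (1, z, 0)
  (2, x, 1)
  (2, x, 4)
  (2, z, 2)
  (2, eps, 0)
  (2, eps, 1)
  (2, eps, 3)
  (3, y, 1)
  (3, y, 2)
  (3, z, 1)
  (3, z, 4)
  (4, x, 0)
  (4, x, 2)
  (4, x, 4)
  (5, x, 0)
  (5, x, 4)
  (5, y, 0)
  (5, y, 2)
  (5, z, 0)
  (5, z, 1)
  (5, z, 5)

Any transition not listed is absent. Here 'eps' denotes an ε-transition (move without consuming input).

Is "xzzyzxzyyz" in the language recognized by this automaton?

Start in {0}.
Read 'x': {0} → {4}.
Read 'z': {4} → ∅.
The set is empty and remains empty for the remaining 8 symbols.
The final set ∅ contains no accepting state.

No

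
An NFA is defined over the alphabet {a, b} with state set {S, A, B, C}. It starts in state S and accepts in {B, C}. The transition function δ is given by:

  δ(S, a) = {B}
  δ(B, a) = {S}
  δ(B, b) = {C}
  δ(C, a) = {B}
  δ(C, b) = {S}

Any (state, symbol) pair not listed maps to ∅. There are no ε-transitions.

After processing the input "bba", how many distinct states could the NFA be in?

0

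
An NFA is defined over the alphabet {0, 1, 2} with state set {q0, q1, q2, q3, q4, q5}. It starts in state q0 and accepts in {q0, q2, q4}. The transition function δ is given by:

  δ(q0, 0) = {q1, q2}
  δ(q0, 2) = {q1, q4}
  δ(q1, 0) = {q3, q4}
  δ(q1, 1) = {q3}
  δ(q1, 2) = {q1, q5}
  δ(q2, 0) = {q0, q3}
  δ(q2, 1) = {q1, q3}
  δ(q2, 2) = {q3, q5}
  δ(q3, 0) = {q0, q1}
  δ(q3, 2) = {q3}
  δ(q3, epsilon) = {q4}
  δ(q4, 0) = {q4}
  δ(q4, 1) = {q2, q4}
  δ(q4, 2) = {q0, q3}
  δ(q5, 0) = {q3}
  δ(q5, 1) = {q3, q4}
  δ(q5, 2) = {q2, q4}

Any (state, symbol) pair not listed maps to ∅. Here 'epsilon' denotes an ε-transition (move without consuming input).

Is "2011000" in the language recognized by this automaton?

Yes

Start in {q0}.
Read '2': q0→{q1, q4}; now {q1, q4}.
Read '0': q1→{q3, q4}, q4→{q4}; now {q3, q4}.
Read '1': q3→∅, q4→{q2, q4}; now {q2, q4}.
Read '1': q2→{q1, q3}, q4→{q2, q4}; now {q1, q2, q3, q4}.
Read '0': q1→{q3, q4}, q2→{q0, q3}, q3→{q0, q1}, q4→{q4}; now {q0, q1, q3, q4}.
Read '0': q0→{q1, q2}, q1→{q3, q4}, q3→{q0, q1}, q4→{q4}; now {q0, q1, q2, q3, q4}.
Read '0': q0→{q1, q2}, q1→{q3, q4}, q2→{q0, q3}, q3→{q0, q1}, q4→{q4}; now {q0, q1, q2, q3, q4}.
The final set {q0, q1, q2, q3, q4} contains the accepting states q0, q2, q4.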